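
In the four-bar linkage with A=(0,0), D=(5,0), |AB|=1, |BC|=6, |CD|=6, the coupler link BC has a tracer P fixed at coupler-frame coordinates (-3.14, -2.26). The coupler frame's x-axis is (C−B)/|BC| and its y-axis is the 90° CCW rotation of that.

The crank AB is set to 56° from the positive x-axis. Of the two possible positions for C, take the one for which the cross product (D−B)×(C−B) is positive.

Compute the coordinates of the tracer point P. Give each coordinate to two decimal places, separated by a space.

0.77 -3.03

A=(0,0), D=(5.00,0)
B = A + 1.00·(cos56°, sin56°) = (0.5592, 0.8290)
|BD| = 4.5175
circle(B,6.00) ∩ circle(D,6.00): a=2.2588, h=5.5586
  candidates: C₊=(3.7997,5.8787) cross=25.111; C₋=(1.7595,-5.0497) cross=-25.111
  mode + wants cross > 0 → take C=(3.7997,5.8787) (cross=25.111)
ex = (C−B)/|BC| = (0.5401,0.8416); ey = (-0.8416,0.5401)
P = B + -3.14·ex + -2.26·ey = (0.7654,-3.0342)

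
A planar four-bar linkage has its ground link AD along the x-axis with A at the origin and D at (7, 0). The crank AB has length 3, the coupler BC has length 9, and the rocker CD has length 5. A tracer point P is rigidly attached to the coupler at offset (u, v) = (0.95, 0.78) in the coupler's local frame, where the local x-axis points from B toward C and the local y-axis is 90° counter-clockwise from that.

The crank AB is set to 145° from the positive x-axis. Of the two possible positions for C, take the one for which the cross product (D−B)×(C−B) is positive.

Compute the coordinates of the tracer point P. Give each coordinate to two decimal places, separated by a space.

-1.84 2.79

A=(0,0), D=(7.00,0)
B = A + 3.00·(cos145°, sin145°) = (-2.4575, 1.7207)
|BD| = 9.6127
circle(B,9.00) ∩ circle(D,5.00): a=7.7192, h=4.6276
  candidates: C₊=(5.9654,4.8918) cross=44.484; C₋=(4.3087,-4.2139) cross=-44.484
  mode + wants cross > 0 → take C=(5.9654,4.8918) (cross=44.484)
ex = (C−B)/|BC| = (0.9359,0.3523); ey = (-0.3523,0.9359)
P = B + 0.95·ex + 0.78·ey = (-1.8432,2.7854)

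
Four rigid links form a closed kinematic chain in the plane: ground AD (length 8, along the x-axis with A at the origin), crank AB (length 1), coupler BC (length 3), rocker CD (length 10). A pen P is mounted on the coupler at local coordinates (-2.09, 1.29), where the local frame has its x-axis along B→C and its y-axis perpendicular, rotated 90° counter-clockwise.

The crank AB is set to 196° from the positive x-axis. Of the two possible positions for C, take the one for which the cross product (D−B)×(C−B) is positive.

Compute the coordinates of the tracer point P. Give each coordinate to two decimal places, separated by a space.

-1.74 -2.60

A=(0,0), D=(8.00,0)
B = A + 1.00·(cos196°, sin196°) = (-0.9613, -0.2756)
|BD| = 8.9655
circle(B,3.00) ∩ circle(D,10.00): a=-0.5923, h=2.9410
  candidates: C₊=(-1.6437,2.6457) cross=26.367; C₋=(-1.4628,-3.2334) cross=-26.367
  mode + wants cross > 0 → take C=(-1.6437,2.6457) (cross=26.367)
ex = (C−B)/|BC| = (-0.2275,0.9738); ey = (-0.9738,-0.2275)
P = B + -2.09·ex + 1.29·ey = (-1.7420,-2.6043)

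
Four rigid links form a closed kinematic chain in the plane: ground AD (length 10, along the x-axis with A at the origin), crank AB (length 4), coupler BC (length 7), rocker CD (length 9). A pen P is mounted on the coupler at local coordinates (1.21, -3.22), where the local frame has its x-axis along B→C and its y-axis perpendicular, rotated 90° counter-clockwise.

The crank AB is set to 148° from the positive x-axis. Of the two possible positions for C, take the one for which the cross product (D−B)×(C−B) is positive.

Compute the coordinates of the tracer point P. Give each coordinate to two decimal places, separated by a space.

-0.82 -0.16

A=(0,0), D=(10.00,0)
B = A + 4.00·(cos148°, sin148°) = (-3.3922, 2.1197)
|BD| = 13.5589
circle(B,7.00) ∩ circle(D,9.00): a=5.5994, h=4.2008
  candidates: C₊=(2.7951,5.3934) cross=56.958; C₋=(1.4817,-2.9048) cross=-56.958
  mode + wants cross > 0 → take C=(2.7951,5.3934) (cross=56.958)
ex = (C−B)/|BC| = (0.8839,0.4677); ey = (-0.4677,0.8839)
P = B + 1.21·ex + -3.22·ey = (-0.8167,-0.1606)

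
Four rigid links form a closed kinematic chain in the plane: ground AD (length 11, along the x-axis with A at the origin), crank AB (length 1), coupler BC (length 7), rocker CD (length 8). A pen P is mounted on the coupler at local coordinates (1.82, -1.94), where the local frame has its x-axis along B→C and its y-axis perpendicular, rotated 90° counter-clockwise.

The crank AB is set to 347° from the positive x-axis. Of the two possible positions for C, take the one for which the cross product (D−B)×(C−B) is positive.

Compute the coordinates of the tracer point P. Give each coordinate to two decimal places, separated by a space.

3.62 0.09

A=(0,0), D=(11.00,0)
B = A + 1.00·(cos347°, sin347°) = (0.9744, -0.2250)
|BD| = 10.0282
circle(B,7.00) ∩ circle(D,8.00): a=4.2662, h=5.5497
  candidates: C₊=(5.1150,5.4191) cross=55.654; C₋=(5.3640,-5.6776) cross=-55.654
  mode + wants cross > 0 → take C=(5.1150,5.4191) (cross=55.654)
ex = (C−B)/|BC| = (0.5915,0.8063); ey = (-0.8063,0.5915)
P = B + 1.82·ex + -1.94·ey = (3.6151,0.0950)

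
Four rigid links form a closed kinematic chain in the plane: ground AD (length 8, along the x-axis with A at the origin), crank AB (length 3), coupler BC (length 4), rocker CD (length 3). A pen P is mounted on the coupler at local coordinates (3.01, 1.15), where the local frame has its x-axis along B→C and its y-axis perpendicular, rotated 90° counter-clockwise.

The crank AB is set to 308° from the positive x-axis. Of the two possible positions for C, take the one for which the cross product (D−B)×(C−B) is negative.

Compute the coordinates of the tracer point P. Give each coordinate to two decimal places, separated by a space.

A=(0,0), D=(8.00,0)
B = A + 3.00·(cos308°, sin308°) = (1.8470, -2.3640)
|BD| = 6.5915
circle(B,4.00) ∩ circle(D,3.00): a=3.8267, h=1.1645
  candidates: C₊=(5.0015,0.0954) cross=7.676; C₋=(5.8368,-2.0786) cross=-7.676
  mode - wants cross < 0 → take C=(5.8368,-2.0786) (cross=-7.676)
ex = (C−B)/|BC| = (0.9975,0.0714); ey = (-0.0714,0.9975)
P = B + 3.01·ex + 1.15·ey = (4.7672,-1.0022)

4.77 -1.00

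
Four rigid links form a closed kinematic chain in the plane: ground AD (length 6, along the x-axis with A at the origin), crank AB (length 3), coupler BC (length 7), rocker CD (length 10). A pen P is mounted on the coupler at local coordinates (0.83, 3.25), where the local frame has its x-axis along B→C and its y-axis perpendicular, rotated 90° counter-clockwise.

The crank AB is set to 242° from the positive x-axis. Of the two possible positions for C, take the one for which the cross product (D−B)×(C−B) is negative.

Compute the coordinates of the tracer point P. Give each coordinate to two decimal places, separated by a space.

1.88 -2.01

A=(0,0), D=(6.00,0)
B = A + 3.00·(cos242°, sin242°) = (-1.4084, -2.6488)
|BD| = 7.8677
circle(B,7.00) ∩ circle(D,10.00): a=0.6928, h=6.9656
  candidates: C₊=(-3.1012,4.1434) cross=54.804; C₋=(1.5890,-8.9746) cross=-54.804
  mode - wants cross < 0 → take C=(1.5890,-8.9746) (cross=-54.804)
ex = (C−B)/|BC| = (0.4282,-0.9037); ey = (0.9037,0.4282)
P = B + 0.83·ex + 3.25·ey = (1.8840,-2.0072)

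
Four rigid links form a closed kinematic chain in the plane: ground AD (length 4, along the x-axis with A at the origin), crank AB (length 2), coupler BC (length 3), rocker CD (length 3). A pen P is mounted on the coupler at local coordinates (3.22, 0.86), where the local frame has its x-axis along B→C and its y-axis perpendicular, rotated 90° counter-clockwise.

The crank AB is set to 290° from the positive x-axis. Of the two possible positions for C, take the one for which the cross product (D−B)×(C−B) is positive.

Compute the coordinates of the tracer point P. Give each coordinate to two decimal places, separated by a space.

A=(0,0), D=(4.00,0)
B = A + 2.00·(cos290°, sin290°) = (0.6840, -1.8794)
|BD| = 3.8115
circle(B,3.00) ∩ circle(D,3.00): a=1.9058, h=2.3169
  candidates: C₊=(1.1996,1.0760) cross=8.831; C₋=(3.4844,-2.9554) cross=-8.831
  mode + wants cross > 0 → take C=(1.1996,1.0760) (cross=8.831)
ex = (C−B)/|BC| = (0.1719,0.9851); ey = (-0.9851,0.1719)
P = B + 3.22·ex + 0.86·ey = (0.3902,1.4405)

0.39 1.44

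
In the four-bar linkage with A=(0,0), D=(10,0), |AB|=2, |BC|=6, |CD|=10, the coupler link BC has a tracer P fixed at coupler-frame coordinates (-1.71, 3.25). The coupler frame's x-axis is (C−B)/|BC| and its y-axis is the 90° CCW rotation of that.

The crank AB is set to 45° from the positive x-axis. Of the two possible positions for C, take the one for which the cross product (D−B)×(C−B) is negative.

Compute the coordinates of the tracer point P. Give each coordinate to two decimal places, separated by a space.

A=(0,0), D=(10.00,0)
B = A + 2.00·(cos45°, sin45°) = (1.4142, 1.4142)
|BD| = 8.7015
circle(B,6.00) ∩ circle(D,10.00): a=0.6732, h=5.9621
  candidates: C₊=(3.0475,7.1876) cross=51.879; C₋=(1.1095,-4.5780) cross=-51.879
  mode - wants cross < 0 → take C=(1.1095,-4.5780) (cross=-51.879)
ex = (C−B)/|BC| = (-0.0508,-0.9987); ey = (0.9987,-0.0508)
P = B + -1.71·ex + 3.25·ey = (4.7469,2.9569)

4.75 2.96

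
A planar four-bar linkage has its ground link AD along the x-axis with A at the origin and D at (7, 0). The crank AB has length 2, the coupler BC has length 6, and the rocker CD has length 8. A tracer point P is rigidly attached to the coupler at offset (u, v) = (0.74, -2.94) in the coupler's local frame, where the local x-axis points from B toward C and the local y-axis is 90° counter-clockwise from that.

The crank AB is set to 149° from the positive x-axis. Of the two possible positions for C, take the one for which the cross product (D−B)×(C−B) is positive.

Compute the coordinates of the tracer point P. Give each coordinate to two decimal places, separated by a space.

A=(0,0), D=(7.00,0)
B = A + 2.00·(cos149°, sin149°) = (-1.7143, 1.0301)
|BD| = 8.7750
circle(B,6.00) ∩ circle(D,8.00): a=2.7921, h=5.3108
  candidates: C₊=(1.6818,5.9764) cross=46.602; C₋=(0.4350,-4.5717) cross=-46.602
  mode + wants cross > 0 → take C=(1.6818,5.9764) (cross=46.602)
ex = (C−B)/|BC| = (0.5660,0.8244); ey = (-0.8244,0.5660)
P = B + 0.74·ex + -2.94·ey = (1.1282,-0.0240)

1.13 -0.02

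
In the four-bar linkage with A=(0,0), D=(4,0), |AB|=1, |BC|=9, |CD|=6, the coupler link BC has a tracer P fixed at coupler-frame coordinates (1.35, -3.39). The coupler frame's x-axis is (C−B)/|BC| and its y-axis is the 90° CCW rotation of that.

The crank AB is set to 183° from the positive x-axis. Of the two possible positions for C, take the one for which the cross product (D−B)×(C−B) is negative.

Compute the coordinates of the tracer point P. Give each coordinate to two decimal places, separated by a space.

A=(0,0), D=(4.00,0)
B = A + 1.00·(cos183°, sin183°) = (-0.9986, -0.0523)
|BD| = 4.9989
circle(B,9.00) ∩ circle(D,6.00): a=7.0004, h=5.6563
  candidates: C₊=(5.9422,5.6770) cross=28.275; C₋=(6.0606,-5.6350) cross=-28.275
  mode - wants cross < 0 → take C=(6.0606,-5.6350) (cross=-28.275)
ex = (C−B)/|BC| = (0.7844,-0.6203); ey = (0.6203,0.7844)
P = B + 1.35·ex + -3.39·ey = (-2.0426,-3.5487)

-2.04 -3.55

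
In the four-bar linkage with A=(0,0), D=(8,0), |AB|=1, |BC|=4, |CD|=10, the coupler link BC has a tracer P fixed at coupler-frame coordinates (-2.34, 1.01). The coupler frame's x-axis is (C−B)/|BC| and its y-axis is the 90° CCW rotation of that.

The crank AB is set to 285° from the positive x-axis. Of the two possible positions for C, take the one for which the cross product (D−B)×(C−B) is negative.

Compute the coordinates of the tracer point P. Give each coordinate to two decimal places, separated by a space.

A=(0,0), D=(8.00,0)
B = A + 1.00·(cos285°, sin285°) = (0.2588, -0.9659)
|BD| = 7.8012
circle(B,4.00) ∩ circle(D,10.00): a=-1.4832, h=3.7149
  candidates: C₊=(-1.6729,2.5367) cross=28.980; C₋=(-0.7530,-4.8358) cross=-28.980
  mode - wants cross < 0 → take C=(-0.7530,-4.8358) (cross=-28.980)
ex = (C−B)/|BC| = (-0.2529,-0.9675); ey = (0.9675,-0.2529)
P = B + -2.34·ex + 1.01·ey = (1.8279,1.0425)

1.83 1.04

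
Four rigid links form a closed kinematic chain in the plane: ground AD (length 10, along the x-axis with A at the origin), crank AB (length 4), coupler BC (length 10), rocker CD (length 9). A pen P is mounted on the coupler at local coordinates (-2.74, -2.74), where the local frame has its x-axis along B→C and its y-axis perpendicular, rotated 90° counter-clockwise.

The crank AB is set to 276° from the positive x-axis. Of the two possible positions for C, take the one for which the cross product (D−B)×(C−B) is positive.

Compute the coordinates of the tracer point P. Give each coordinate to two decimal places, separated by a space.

A=(0,0), D=(10.00,0)
B = A + 4.00·(cos276°, sin276°) = (0.4181, -3.9781)
|BD| = 10.3749
circle(B,10.00) ∩ circle(D,9.00): a=6.1031, h=7.9216
  candidates: C₊=(3.0173,5.6782) cross=82.186; C₋=(9.0922,-8.9541) cross=-82.186
  mode + wants cross > 0 → take C=(3.0173,5.6782) (cross=82.186)
ex = (C−B)/|BC| = (0.2599,0.9656); ey = (-0.9656,0.2599)
P = B + -2.74·ex + -2.74·ey = (2.3518,-7.3361)

2.35 -7.34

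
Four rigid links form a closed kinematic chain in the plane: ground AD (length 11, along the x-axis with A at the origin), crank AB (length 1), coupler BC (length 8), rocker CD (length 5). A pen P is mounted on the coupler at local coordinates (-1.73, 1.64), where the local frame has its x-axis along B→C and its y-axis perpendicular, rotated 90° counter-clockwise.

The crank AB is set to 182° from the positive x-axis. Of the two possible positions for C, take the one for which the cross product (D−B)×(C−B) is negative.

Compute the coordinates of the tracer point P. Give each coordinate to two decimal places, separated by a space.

-2.16 2.05

A=(0,0), D=(11.00,0)
B = A + 1.00·(cos182°, sin182°) = (-0.9994, -0.0349)
|BD| = 11.9994
circle(B,8.00) ∩ circle(D,5.00): a=7.6248, h=2.4213
  candidates: C₊=(6.6183,2.4085) cross=29.054; C₋=(6.6324,-2.4340) cross=-29.054
  mode - wants cross < 0 → take C=(6.6324,-2.4340) (cross=-29.054)
ex = (C−B)/|BC| = (0.9540,-0.2999); ey = (0.2999,0.9540)
P = B + -1.73·ex + 1.64·ey = (-2.1580,2.0484)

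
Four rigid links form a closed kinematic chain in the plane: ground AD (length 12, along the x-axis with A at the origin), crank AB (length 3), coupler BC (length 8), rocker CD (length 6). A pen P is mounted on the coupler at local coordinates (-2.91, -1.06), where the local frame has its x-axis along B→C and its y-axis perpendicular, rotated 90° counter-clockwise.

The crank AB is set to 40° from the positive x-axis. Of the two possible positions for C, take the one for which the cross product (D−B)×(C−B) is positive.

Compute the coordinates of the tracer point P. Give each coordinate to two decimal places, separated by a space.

A=(0,0), D=(12.00,0)
B = A + 3.00·(cos40°, sin40°) = (2.2981, 1.9284)
|BD| = 9.8917
circle(B,8.00) ∩ circle(D,6.00): a=6.3612, h=4.8514
  candidates: C₊=(9.4830,5.4465) cross=47.988; C₋=(7.5915,-4.0700) cross=-47.988
  mode + wants cross > 0 → take C=(9.4830,5.4465) (cross=47.988)
ex = (C−B)/|BC| = (0.8981,0.4398); ey = (-0.4398,0.8981)
P = B + -2.91·ex + -1.06·ey = (0.1508,-0.3034)

0.15 -0.30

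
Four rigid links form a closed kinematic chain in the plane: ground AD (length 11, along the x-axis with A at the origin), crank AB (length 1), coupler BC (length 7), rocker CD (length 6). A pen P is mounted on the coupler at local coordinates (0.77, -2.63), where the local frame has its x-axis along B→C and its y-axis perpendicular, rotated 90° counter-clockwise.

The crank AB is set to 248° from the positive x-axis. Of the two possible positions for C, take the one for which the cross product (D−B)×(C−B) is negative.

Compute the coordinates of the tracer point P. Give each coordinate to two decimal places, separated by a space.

-0.63 -3.66

A=(0,0), D=(11.00,0)
B = A + 1.00·(cos248°, sin248°) = (-0.3746, -0.9272)
|BD| = 11.4123
circle(B,7.00) ∩ circle(D,6.00): a=6.2757, h=3.1008
  candidates: C₊=(5.6284,2.6733) cross=35.388; C₋=(6.1323,-3.5079) cross=-35.388
  mode - wants cross < 0 → take C=(6.1323,-3.5079) (cross=-35.388)
ex = (C−B)/|BC| = (0.9296,-0.3687); ey = (0.3687,0.9296)
P = B + 0.77·ex + -2.63·ey = (-0.6285,-3.6558)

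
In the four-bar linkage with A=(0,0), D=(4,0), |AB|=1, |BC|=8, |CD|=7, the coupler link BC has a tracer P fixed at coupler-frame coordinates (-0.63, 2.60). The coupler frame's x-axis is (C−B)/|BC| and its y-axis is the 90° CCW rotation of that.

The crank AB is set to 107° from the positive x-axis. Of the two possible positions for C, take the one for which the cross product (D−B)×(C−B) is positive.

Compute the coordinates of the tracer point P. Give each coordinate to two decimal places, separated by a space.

A=(0,0), D=(4.00,0)
B = A + 1.00·(cos107°, sin107°) = (-0.2924, 0.9563)
|BD| = 4.3976
circle(B,8.00) ∩ circle(D,7.00): a=3.9043, h=6.9826
  candidates: C₊=(5.0369,6.9228) cross=30.707; C₋=(2.0000,-6.7082) cross=-30.707
  mode + wants cross > 0 → take C=(5.0369,6.9228) (cross=30.707)
ex = (C−B)/|BC| = (0.6662,0.7458); ey = (-0.7458,0.6662)
P = B + -0.63·ex + 2.60·ey = (-2.6512,2.2185)

-2.65 2.22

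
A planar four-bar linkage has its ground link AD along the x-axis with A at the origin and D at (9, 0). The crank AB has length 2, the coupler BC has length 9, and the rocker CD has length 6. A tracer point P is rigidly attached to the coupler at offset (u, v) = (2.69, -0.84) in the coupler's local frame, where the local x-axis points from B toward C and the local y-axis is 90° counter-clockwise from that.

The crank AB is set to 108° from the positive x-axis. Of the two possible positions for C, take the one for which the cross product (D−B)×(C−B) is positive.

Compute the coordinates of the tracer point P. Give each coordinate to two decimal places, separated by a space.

2.17 2.31

A=(0,0), D=(9.00,0)
B = A + 2.00·(cos108°, sin108°) = (-0.6180, 1.9021)
|BD| = 9.8043
circle(B,9.00) ∩ circle(D,6.00): a=7.1971, h=5.4039
  candidates: C₊=(7.4907,5.8071) cross=52.982; C₋=(5.3939,-4.7954) cross=-52.982
  mode + wants cross > 0 → take C=(7.4907,5.8071) (cross=52.982)
ex = (C−B)/|BC| = (0.9010,0.4339); ey = (-0.4339,0.9010)
P = B + 2.69·ex + -0.84·ey = (2.1700,2.3124)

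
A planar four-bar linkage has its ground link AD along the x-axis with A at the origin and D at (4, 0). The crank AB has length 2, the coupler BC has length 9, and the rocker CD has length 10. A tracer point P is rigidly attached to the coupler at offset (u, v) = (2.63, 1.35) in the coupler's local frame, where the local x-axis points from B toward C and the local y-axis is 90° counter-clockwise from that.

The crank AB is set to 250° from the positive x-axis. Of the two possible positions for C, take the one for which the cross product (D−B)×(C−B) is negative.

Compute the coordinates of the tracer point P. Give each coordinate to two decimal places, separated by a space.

A=(0,0), D=(4.00,0)
B = A + 2.00·(cos250°, sin250°) = (-0.6840, -1.8794)
|BD| = 5.0470
circle(B,9.00) ∩ circle(D,10.00): a=0.6412, h=8.9771
  candidates: C₊=(-3.4318,6.6909) cross=45.308; C₋=(3.2539,-9.9721) cross=-45.308
  mode - wants cross < 0 → take C=(3.2539,-9.9721) (cross=-45.308)
ex = (C−B)/|BC| = (0.4376,-0.8992); ey = (0.8992,0.4376)
P = B + 2.63·ex + 1.35·ey = (1.6806,-3.6536)

1.68 -3.65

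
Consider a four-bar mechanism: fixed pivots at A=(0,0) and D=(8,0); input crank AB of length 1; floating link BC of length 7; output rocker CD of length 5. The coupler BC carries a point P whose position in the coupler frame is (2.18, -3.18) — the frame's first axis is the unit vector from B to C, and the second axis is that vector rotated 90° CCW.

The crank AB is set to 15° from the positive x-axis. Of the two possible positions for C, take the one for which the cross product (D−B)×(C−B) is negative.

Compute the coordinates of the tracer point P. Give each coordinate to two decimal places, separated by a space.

0.34 -3.54

A=(0,0), D=(8.00,0)
B = A + 1.00·(cos15°, sin15°) = (0.9659, 0.2588)
|BD| = 7.0388
circle(B,7.00) ∩ circle(D,5.00): a=5.2242, h=4.6591
  candidates: C₊=(6.3580,4.7227) cross=32.795; C₋=(6.0153,-4.5892) cross=-32.795
  mode - wants cross < 0 → take C=(6.0153,-4.5892) (cross=-32.795)
ex = (C−B)/|BC| = (0.7213,-0.6926); ey = (0.6926,0.7213)
P = B + 2.18·ex + -3.18·ey = (0.3361,-3.5449)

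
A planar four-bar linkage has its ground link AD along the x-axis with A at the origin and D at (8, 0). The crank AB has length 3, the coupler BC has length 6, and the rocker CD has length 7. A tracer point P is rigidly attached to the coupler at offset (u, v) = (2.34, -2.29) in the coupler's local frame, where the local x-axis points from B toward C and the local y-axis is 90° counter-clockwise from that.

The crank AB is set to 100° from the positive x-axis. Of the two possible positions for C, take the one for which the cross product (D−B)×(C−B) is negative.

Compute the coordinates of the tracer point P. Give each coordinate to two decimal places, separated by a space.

-1.87 -0.03

A=(0,0), D=(8.00,0)
B = A + 3.00·(cos100°, sin100°) = (-0.5209, 2.9544)
|BD| = 9.0186
circle(B,6.00) ∩ circle(D,7.00): a=3.7886, h=4.6526
  candidates: C₊=(4.5827,6.1092) cross=41.960; C₋=(1.5344,-2.6826) cross=-41.960
  mode - wants cross < 0 → take C=(1.5344,-2.6826) (cross=-41.960)
ex = (C−B)/|BC| = (0.3426,-0.9395); ey = (0.9395,0.3426)
P = B + 2.34·ex + -2.29·ey = (-1.8708,-0.0285)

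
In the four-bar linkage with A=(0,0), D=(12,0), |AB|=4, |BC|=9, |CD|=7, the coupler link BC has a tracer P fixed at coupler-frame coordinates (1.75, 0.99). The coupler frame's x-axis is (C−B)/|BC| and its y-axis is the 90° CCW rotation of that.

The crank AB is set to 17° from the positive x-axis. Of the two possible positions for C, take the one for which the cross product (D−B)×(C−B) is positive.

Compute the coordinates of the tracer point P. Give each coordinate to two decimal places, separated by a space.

4.55 3.05

A=(0,0), D=(12.00,0)
B = A + 4.00·(cos17°, sin17°) = (3.8252, 1.1695)
|BD| = 8.2580
circle(B,9.00) ∩ circle(D,7.00): a=6.0665, h=6.6481
  candidates: C₊=(10.7721,6.8915) cross=54.900; C₋=(8.8891,-6.2707) cross=-54.900
  mode + wants cross > 0 → take C=(10.7721,6.8915) (cross=54.900)
ex = (C−B)/|BC| = (0.7719,0.6358); ey = (-0.6358,0.7719)
P = B + 1.75·ex + 0.99·ey = (4.5466,3.0462)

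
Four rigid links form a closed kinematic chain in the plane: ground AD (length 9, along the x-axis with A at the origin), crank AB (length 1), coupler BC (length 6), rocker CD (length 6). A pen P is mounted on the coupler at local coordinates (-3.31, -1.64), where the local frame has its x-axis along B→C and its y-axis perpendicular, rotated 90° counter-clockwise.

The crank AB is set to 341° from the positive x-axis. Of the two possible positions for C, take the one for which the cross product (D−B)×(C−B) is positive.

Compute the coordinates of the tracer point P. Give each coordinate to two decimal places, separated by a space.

A=(0,0), D=(9.00,0)
B = A + 1.00·(cos341°, sin341°) = (0.9455, -0.3256)
|BD| = 8.0611
circle(B,6.00) ∩ circle(D,6.00): a=4.0305, h=4.4446
  candidates: C₊=(4.7933,4.2782) cross=35.829; C₋=(5.1523,-4.6038) cross=-35.829
  mode + wants cross > 0 → take C=(4.7933,4.2782) (cross=35.829)
ex = (C−B)/|BC| = (0.6413,0.7673); ey = (-0.7673,0.6413)
P = B + -3.31·ex + -1.64·ey = (0.0812,-3.9170)

0.08 -3.92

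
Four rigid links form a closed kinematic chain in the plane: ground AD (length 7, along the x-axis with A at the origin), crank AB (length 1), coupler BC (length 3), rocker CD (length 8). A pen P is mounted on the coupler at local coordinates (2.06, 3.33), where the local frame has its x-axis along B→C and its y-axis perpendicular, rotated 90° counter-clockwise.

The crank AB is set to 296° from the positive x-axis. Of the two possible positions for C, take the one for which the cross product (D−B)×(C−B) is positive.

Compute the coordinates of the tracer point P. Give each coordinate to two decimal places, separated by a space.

A=(0,0), D=(7.00,0)
B = A + 1.00·(cos296°, sin296°) = (0.4384, -0.8988)
|BD| = 6.6229
circle(B,3.00) ∩ circle(D,8.00): a=-0.8408, h=2.8798
  candidates: C₊=(-0.7855,1.8402) cross=19.072; C₋=(-0.0038,-3.8660) cross=-19.072
  mode + wants cross > 0 → take C=(-0.7855,1.8402) (cross=19.072)
ex = (C−B)/|BC| = (-0.4079,0.9130); ey = (-0.9130,-0.4079)
P = B + 2.06·ex + 3.33·ey = (-3.4423,-0.3765)

-3.44 -0.38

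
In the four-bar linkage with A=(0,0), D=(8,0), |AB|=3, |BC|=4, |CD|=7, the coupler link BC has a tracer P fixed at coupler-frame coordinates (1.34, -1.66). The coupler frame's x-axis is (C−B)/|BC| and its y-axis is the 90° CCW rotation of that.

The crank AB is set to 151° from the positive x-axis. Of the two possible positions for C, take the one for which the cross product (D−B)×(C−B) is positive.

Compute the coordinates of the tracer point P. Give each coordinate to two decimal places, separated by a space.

A=(0,0), D=(8.00,0)
B = A + 3.00·(cos151°, sin151°) = (-2.6239, 1.4544)
|BD| = 10.7230
circle(B,4.00) ∩ circle(D,7.00): a=3.8227, h=1.1776
  candidates: C₊=(1.3233,2.1027) cross=12.628; C₋=(1.0038,-0.2308) cross=-12.628
  mode + wants cross > 0 → take C=(1.3233,2.1027) (cross=12.628)
ex = (C−B)/|BC| = (0.9868,0.1621); ey = (-0.1621,0.9868)
P = B + 1.34·ex + -1.66·ey = (-1.0326,0.0335)

-1.03 0.03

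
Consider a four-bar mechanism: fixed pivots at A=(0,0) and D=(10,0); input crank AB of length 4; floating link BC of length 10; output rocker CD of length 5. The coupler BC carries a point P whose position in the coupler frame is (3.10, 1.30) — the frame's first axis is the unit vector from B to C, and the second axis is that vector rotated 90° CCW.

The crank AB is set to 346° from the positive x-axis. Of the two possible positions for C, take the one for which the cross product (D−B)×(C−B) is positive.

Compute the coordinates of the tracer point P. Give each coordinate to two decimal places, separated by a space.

5.78 1.80

A=(0,0), D=(10.00,0)
B = A + 4.00·(cos346°, sin346°) = (3.8812, -0.9677)
|BD| = 6.1949
circle(B,10.00) ∩ circle(D,5.00): a=9.1508, h=4.0326
  candidates: C₊=(12.2898,4.4449) cross=24.982; C₋=(13.5496,-3.5214) cross=-24.982
  mode + wants cross > 0 → take C=(12.2898,4.4449) (cross=24.982)
ex = (C−B)/|BC| = (0.8409,0.5413); ey = (-0.5413,0.8409)
P = B + 3.10·ex + 1.30·ey = (5.7842,1.8033)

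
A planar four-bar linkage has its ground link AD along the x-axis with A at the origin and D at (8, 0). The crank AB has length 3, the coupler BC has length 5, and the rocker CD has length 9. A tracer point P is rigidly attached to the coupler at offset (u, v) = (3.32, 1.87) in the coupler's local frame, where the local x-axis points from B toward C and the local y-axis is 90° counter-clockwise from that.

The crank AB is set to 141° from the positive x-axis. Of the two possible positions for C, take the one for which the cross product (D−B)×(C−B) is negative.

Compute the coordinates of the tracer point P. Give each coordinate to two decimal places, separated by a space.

A=(0,0), D=(8.00,0)
B = A + 3.00·(cos141°, sin141°) = (-2.3314, 1.8880)
|BD| = 10.5025
circle(B,5.00) ∩ circle(D,9.00): a=2.5852, h=4.2798
  candidates: C₊=(0.9810,5.6333) cross=44.949; C₋=(-0.5577,-2.7868) cross=-44.949
  mode - wants cross < 0 → take C=(-0.5577,-2.7868) (cross=-44.949)
ex = (C−B)/|BC| = (0.3548,-0.9350); ey = (0.9350,0.3548)
P = B + 3.32·ex + 1.87·ey = (0.5947,-0.5527)

0.59 -0.55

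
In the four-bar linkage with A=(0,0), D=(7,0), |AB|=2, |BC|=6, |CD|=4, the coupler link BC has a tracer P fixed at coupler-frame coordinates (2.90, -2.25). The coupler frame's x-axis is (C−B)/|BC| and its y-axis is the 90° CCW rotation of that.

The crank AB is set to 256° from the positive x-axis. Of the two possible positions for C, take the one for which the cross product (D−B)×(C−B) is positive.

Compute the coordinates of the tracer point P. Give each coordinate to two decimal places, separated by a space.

A=(0,0), D=(7.00,0)
B = A + 2.00·(cos256°, sin256°) = (-0.4838, -1.9406)
|BD| = 7.7314
circle(B,6.00) ∩ circle(D,4.00): a=5.1591, h=3.0633
  candidates: C₊=(3.7412,2.3196) cross=23.683; C₋=(5.2790,-3.6108) cross=-23.683
  mode + wants cross > 0 → take C=(3.7412,2.3196) (cross=23.683)
ex = (C−B)/|BC| = (0.7042,0.7100); ey = (-0.7100,0.7042)
P = B + 2.90·ex + -2.25·ey = (3.1558,-1.4659)

3.16 -1.47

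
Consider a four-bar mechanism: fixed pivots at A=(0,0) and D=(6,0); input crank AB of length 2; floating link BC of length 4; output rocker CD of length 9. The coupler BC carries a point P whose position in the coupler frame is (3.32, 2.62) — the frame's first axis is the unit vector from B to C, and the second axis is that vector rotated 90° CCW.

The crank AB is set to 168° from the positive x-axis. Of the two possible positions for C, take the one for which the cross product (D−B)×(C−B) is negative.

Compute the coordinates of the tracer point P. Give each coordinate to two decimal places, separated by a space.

A=(0,0), D=(6.00,0)
B = A + 2.00·(cos168°, sin168°) = (-1.9563, 0.4158)
|BD| = 7.9672
circle(B,4.00) ∩ circle(D,9.00): a=-0.0957, h=3.9989
  candidates: C₊=(-1.8431,4.4142) cross=31.859; C₋=(-2.2605,-3.5726) cross=-31.859
  mode - wants cross < 0 → take C=(-2.2605,-3.5726) (cross=-31.859)
ex = (C−B)/|BC| = (-0.0761,-0.9971); ey = (0.9971,-0.0761)
P = B + 3.32·ex + 2.62·ey = (0.4036,-3.0938)

0.40 -3.09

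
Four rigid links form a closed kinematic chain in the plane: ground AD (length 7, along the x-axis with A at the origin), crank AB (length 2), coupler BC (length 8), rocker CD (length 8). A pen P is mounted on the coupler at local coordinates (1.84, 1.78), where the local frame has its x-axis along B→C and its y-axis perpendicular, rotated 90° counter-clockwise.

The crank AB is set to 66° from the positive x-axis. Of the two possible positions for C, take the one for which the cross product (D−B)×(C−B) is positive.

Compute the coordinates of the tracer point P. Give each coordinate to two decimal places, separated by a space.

0.64 4.38

A=(0,0), D=(7.00,0)
B = A + 2.00·(cos66°, sin66°) = (0.8135, 1.8271)
|BD| = 6.4507
circle(B,8.00) ∩ circle(D,8.00): a=3.2253, h=7.3210
  candidates: C₊=(5.9803,7.9348) cross=47.226; C₋=(1.8331,-6.1077) cross=-47.226
  mode + wants cross > 0 → take C=(5.9803,7.9348) (cross=47.226)
ex = (C−B)/|BC| = (0.6459,0.7635); ey = (-0.7635,0.6459)
P = B + 1.84·ex + 1.78·ey = (0.6429,4.3815)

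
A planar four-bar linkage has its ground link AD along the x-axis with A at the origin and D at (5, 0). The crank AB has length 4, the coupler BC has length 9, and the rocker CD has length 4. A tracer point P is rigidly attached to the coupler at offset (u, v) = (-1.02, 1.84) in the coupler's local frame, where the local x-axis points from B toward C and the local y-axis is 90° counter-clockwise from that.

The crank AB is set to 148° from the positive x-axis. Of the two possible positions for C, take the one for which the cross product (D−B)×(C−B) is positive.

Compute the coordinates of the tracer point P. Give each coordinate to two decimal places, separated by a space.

A=(0,0), D=(5.00,0)
B = A + 4.00·(cos148°, sin148°) = (-3.3922, 2.1197)
|BD| = 8.6557
circle(B,9.00) ∩ circle(D,4.00): a=8.0826, h=3.9587
  candidates: C₊=(5.4137,3.9785) cross=34.266; C₋=(3.4749,-3.6978) cross=-34.266
  mode + wants cross > 0 → take C=(5.4137,3.9785) (cross=34.266)
ex = (C−B)/|BC| = (0.9784,0.2065); ey = (-0.2065,0.9784)
P = B + -1.02·ex + 1.84·ey = (-4.7702,3.7093)

-4.77 3.71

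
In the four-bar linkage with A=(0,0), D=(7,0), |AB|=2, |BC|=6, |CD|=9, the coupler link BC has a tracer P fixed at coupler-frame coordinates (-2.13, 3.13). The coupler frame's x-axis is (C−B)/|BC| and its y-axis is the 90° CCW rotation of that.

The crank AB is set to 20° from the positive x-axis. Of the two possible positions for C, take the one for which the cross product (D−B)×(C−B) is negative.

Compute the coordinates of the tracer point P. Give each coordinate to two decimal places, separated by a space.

5.61 1.31

A=(0,0), D=(7.00,0)
B = A + 2.00·(cos20°, sin20°) = (1.8794, 0.6840)
|BD| = 5.1661
circle(B,6.00) ∩ circle(D,9.00): a=-1.7723, h=5.7323
  candidates: C₊=(0.8817,6.6005) cross=29.614; C₋=(-0.6363,-4.7631) cross=-29.614
  mode - wants cross < 0 → take C=(-0.6363,-4.7631) (cross=-29.614)
ex = (C−B)/|BC| = (-0.4193,-0.9079); ey = (0.9079,-0.4193)
P = B + -2.13·ex + 3.13·ey = (5.6140,1.3054)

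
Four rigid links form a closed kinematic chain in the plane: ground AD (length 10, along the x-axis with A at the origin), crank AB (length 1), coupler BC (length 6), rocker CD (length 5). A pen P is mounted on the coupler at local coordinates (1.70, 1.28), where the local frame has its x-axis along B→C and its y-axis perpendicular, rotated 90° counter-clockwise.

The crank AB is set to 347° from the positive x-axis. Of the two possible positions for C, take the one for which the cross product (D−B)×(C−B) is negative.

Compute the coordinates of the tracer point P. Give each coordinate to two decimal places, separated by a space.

3.09 0.04

A=(0,0), D=(10.00,0)
B = A + 1.00·(cos347°, sin347°) = (0.9744, -0.2250)
|BD| = 9.0284
circle(B,6.00) ∩ circle(D,5.00): a=5.1234, h=3.1226
  candidates: C₊=(6.0184,3.0244) cross=28.192; C₋=(6.1740,-3.2189) cross=-28.192
  mode - wants cross < 0 → take C=(6.1740,-3.2189) (cross=-28.192)
ex = (C−B)/|BC| = (0.8666,-0.4990); ey = (0.4990,0.8666)
P = B + 1.70·ex + 1.28·ey = (3.0863,0.0360)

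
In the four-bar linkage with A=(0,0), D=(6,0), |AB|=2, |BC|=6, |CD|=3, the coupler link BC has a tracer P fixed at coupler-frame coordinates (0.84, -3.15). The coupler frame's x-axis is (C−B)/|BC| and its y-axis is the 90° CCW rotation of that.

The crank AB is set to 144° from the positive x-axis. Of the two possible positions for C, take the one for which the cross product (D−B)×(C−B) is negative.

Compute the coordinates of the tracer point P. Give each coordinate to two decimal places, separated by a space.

A=(0,0), D=(6.00,0)
B = A + 2.00·(cos144°, sin144°) = (-1.6180, 1.1756)
|BD| = 7.7082
circle(B,6.00) ∩ circle(D,3.00): a=5.6055, h=2.1398
  candidates: C₊=(4.2482,2.4354) cross=16.494; C₋=(3.5955,-1.7940) cross=-16.494
  mode - wants cross < 0 → take C=(3.5955,-1.7940) (cross=-16.494)
ex = (C−B)/|BC| = (0.8689,-0.4949); ey = (0.4949,0.8689)
P = B + 0.84·ex + -3.15·ey = (-2.4472,-1.9773)

-2.45 -1.98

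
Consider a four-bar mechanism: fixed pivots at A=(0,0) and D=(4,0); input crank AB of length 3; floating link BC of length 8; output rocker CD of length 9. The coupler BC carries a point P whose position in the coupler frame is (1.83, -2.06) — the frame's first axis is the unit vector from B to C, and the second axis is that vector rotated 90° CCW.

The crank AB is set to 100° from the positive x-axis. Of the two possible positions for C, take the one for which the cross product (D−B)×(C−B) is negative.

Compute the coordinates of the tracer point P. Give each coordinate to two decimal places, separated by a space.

-3.16 2.17

A=(0,0), D=(4.00,0)
B = A + 3.00·(cos100°, sin100°) = (-0.5209, 2.9544)
|BD| = 5.4007
circle(B,8.00) ∩ circle(D,9.00): a=1.1265, h=7.9203
  candidates: C₊=(4.7548,8.9683) cross=42.775; C₋=(-3.9107,-4.2919) cross=-42.775
  mode - wants cross < 0 → take C=(-3.9107,-4.2919) (cross=-42.775)
ex = (C−B)/|BC| = (-0.4237,-0.9058); ey = (0.9058,-0.4237)
P = B + 1.83·ex + -2.06·ey = (-3.1623,2.1697)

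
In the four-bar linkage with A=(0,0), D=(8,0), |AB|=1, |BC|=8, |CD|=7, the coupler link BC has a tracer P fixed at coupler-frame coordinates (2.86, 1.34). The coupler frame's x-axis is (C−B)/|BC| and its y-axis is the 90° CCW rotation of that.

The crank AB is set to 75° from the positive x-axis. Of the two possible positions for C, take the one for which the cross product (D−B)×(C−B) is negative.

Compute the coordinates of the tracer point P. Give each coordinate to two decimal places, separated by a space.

A=(0,0), D=(8.00,0)
B = A + 1.00·(cos75°, sin75°) = (0.2588, 0.9659)
|BD| = 7.8012
circle(B,8.00) ∩ circle(D,7.00): a=4.8620, h=6.3530
  candidates: C₊=(5.8700,6.6681) cross=49.561; C₋=(4.2968,-5.9402) cross=-49.561
  mode - wants cross < 0 → take C=(4.2968,-5.9402) (cross=-49.561)
ex = (C−B)/|BC| = (0.5047,-0.8633); ey = (0.8633,0.5047)
P = B + 2.86·ex + 1.34·ey = (2.8592,-0.8267)

2.86 -0.83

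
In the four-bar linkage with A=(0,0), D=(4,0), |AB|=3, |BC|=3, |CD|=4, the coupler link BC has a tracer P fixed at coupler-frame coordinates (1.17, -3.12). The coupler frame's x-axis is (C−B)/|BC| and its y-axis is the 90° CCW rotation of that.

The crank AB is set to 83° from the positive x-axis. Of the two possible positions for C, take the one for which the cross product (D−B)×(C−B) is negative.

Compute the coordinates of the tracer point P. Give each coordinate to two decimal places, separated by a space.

A=(0,0), D=(4.00,0)
B = A + 3.00·(cos83°, sin83°) = (0.3656, 2.9776)
|BD| = 4.6984
circle(B,3.00) ∩ circle(D,4.00): a=1.6043, h=2.5350
  candidates: C₊=(3.2131,3.9218) cross=11.911; C₋=(-0.0000,-0.0000) cross=-11.911
  mode - wants cross < 0 → take C=(-0.0000,-0.0000) (cross=-11.911)
ex = (C−B)/|BC| = (-0.1219,-0.9925); ey = (0.9925,-0.1219)
P = B + 1.17·ex + -3.12·ey = (-2.8737,2.1966)

-2.87 2.20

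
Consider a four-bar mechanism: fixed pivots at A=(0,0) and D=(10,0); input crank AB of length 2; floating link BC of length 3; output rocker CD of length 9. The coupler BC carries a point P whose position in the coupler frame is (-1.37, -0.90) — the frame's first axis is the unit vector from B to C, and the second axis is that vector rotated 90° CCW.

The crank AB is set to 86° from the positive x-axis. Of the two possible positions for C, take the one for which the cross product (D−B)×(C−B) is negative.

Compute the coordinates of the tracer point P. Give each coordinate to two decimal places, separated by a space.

-1.13 3.03

A=(0,0), D=(10.00,0)
B = A + 2.00·(cos86°, sin86°) = (0.1395, 1.9951)
|BD| = 10.0603
circle(B,3.00) ∩ circle(D,9.00): a=1.4517, h=2.6254
  candidates: C₊=(2.0831,4.2804) cross=26.412; C₋=(1.0418,-0.8660) cross=-26.412
  mode - wants cross < 0 → take C=(1.0418,-0.8660) (cross=-26.412)
ex = (C−B)/|BC| = (0.3007,-0.9537); ey = (0.9537,0.3007)
P = B + -1.37·ex + -0.90·ey = (-1.1308,3.0310)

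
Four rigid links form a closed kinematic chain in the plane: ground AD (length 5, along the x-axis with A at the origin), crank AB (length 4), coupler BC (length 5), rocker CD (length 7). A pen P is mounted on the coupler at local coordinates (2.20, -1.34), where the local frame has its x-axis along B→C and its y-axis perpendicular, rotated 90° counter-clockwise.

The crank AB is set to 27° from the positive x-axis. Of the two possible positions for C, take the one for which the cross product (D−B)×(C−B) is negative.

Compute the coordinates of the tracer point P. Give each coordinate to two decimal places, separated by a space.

A=(0,0), D=(5.00,0)
B = A + 4.00·(cos27°, sin27°) = (3.5640, 1.8160)
|BD| = 2.3151
circle(B,5.00) ∩ circle(D,7.00): a=-4.0258, h=2.9653
  candidates: C₊=(3.3930,6.8130) cross=6.865; C₋=(-1.2590,3.1345) cross=-6.865
  mode - wants cross < 0 → take C=(-1.2590,3.1345) (cross=-6.865)
ex = (C−B)/|BC| = (-0.9646,0.2637); ey = (-0.2637,-0.9646)
P = B + 2.20·ex + -1.34·ey = (1.7953,3.6887)

1.80 3.69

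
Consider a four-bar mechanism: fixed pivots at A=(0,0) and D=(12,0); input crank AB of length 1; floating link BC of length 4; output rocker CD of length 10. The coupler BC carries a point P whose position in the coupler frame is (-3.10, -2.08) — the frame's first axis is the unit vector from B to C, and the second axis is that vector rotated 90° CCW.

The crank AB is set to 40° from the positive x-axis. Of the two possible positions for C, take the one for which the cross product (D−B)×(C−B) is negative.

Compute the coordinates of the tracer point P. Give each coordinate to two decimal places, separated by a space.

-2.43 2.57

A=(0,0), D=(12.00,0)
B = A + 1.00·(cos40°, sin40°) = (0.7660, 0.6428)
|BD| = 11.2523
circle(B,4.00) ∩ circle(D,10.00): a=1.8936, h=3.5234
  candidates: C₊=(2.8578,4.0522) cross=39.646; C₋=(2.4553,-2.9830) cross=-39.646
  mode - wants cross < 0 → take C=(2.4553,-2.9830) (cross=-39.646)
ex = (C−B)/|BC| = (0.4223,-0.9065); ey = (0.9065,0.4223)
P = B + -3.10·ex + -2.08·ey = (-2.4285,2.5744)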